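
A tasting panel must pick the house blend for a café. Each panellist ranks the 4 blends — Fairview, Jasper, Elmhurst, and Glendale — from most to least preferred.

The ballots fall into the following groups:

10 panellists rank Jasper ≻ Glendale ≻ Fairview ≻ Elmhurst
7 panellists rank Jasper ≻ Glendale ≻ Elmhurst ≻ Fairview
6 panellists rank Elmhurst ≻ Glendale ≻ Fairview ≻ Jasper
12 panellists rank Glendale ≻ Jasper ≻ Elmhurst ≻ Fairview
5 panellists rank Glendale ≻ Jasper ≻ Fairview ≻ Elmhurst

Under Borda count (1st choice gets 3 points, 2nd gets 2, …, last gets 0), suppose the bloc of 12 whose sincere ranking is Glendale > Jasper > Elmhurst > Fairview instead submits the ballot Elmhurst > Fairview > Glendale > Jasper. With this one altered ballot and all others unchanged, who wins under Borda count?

Glendale

Borda totals with the altered ballot: Fairview 45, Jasper 61, Elmhurst 61, Glendale 73.
The winner is unchanged: still Glendale.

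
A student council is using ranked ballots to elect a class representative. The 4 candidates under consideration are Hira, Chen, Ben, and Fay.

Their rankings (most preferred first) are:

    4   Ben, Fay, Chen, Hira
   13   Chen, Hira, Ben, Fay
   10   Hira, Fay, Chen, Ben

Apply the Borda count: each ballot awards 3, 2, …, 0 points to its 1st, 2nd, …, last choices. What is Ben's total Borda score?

25

Borda scores:
  Hira: 4·0 + 13·2 + 10·3 = 56
  Chen: 4·1 + 13·3 + 10·1 = 53
  Ben: 4·3 + 13·1 + 10·0 = 25
  Fay: 4·2 + 13·0 + 10·2 = 28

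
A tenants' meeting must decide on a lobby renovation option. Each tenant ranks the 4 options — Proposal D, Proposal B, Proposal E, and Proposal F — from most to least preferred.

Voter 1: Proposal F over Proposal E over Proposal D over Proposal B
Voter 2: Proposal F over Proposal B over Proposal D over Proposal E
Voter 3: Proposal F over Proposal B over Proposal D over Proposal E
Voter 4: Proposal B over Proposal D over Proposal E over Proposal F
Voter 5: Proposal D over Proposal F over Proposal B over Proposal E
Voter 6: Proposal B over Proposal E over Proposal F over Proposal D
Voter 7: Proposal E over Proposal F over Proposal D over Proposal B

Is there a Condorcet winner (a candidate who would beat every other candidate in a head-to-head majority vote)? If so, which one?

Head-to-head results (7 voters total):
Proposal D vs Proposal B: Proposal B wins 4–3.
Proposal D vs Proposal E: Proposal D wins 4–3.
Proposal D vs Proposal F: Proposal F wins 5–2.
Proposal B vs Proposal E: Proposal B wins 5–2.
Proposal B vs Proposal F: Proposal F wins 5–2.
Proposal E vs Proposal F: Proposal F wins 4–3.
Proposal F beats each rival — Proposal D (5–2), Proposal B (5–2), Proposal E (4–3) — so Proposal F is the Condorcet winner.

Proposal F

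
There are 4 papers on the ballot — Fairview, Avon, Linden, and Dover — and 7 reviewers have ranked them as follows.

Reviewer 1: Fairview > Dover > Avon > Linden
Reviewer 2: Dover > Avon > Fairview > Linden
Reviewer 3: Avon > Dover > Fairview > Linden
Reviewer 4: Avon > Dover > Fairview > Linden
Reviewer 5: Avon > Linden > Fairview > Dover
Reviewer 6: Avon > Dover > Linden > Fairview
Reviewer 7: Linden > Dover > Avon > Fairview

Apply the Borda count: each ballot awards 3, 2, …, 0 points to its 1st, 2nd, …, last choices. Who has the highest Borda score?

Avon

Borda scores:
  Fairview: 3 + 1 + 1 + 1 + 1 + 0 + 0 = 7
  Avon: 1 + 2 + 3 + 3 + 3 + 3 + 1 = 16
  Linden: 0 + 0 + 0 + 0 + 2 + 1 + 3 = 6
  Dover: 2 + 3 + 2 + 2 + 0 + 2 + 2 = 13
Avon has the highest total.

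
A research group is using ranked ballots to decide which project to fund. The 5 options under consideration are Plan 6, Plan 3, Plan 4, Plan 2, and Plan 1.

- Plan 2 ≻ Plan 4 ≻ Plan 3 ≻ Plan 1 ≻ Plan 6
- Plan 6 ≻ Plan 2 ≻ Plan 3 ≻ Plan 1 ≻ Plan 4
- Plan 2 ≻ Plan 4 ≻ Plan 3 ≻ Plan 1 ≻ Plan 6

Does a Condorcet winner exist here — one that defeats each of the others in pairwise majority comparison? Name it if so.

Plan 2

Head-to-head results (3 voters total):
Plan 6 vs Plan 3: Plan 3 wins 2–1.
Plan 6 vs Plan 4: Plan 4 wins 2–1.
Plan 6 vs Plan 2: Plan 2 wins 2–1.
Plan 6 vs Plan 1: Plan 1 wins 2–1.
Plan 3 vs Plan 4: Plan 4 wins 2–1.
Plan 3 vs Plan 2: Plan 2 wins 3–0.
Plan 3 vs Plan 1: Plan 3 wins 3–0.
Plan 4 vs Plan 2: Plan 2 wins 3–0.
Plan 4 vs Plan 1: Plan 4 wins 2–1.
Plan 2 vs Plan 1: Plan 2 wins 3–0.
Plan 2 beats each rival — Plan 6 (2–1), Plan 3 (3–0), Plan 4 (3–0), Plan 1 (3–0) — so Plan 2 is the Condorcet winner.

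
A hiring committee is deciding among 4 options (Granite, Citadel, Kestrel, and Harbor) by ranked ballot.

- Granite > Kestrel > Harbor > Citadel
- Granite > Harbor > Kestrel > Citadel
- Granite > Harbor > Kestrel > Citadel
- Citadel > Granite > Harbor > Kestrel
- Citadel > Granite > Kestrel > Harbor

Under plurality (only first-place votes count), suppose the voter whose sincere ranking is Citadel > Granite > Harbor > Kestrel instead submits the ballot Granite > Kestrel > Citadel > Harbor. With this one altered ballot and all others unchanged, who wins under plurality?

First-place totals with the altered ballot: Granite 4, Citadel 1, Kestrel 0, Harbor 0.
The winner is unchanged: still Granite.

Granite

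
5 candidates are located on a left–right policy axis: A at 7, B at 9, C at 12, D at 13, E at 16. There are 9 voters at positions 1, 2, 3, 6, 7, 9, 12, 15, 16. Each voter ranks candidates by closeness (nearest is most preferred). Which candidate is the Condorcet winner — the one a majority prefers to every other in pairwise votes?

With single-peaked preferences on a line, the Condorcet winner is the candidate closest to the median voter.
The median voter (position 7) is closest to A at 7.
Check: A vs C — voters closer to A: 6 of 9.

A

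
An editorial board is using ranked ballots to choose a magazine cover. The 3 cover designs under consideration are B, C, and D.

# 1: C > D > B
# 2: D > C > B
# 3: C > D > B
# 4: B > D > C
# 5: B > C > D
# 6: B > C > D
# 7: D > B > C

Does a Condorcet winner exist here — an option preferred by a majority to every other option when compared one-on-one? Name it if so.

None — there is no Condorcet winner

Head-to-head results (7 voters total):
B vs C: B wins 4–3.
B vs D: D wins 4–3.
C vs D: C wins 4–3.
No candidate beats all others: B beats C beats D beats B, a majority cycle.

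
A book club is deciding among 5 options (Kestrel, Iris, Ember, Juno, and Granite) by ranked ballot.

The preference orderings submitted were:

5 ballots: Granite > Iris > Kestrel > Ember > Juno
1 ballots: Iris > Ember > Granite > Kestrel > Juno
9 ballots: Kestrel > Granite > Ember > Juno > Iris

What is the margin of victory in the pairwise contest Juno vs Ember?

15

Ballots ranking Juno above Ember: 0.
Ballots ranking Ember above Juno: 5+1+9 = 15.
Ember wins 15–0, a margin of 15.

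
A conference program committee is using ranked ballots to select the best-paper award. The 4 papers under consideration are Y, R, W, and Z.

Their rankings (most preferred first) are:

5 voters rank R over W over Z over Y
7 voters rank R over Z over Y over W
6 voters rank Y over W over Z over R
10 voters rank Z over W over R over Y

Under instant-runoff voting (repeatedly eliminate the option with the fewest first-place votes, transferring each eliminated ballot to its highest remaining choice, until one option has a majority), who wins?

Z

Round 1: R 12, Z 10, Y 6, W 0. W has the fewest and is eliminated.
Round 2: R 12, Z 10, Y 6. Y has the fewest and is eliminated.
Round 3: Z 16, R 12. Z has a majority.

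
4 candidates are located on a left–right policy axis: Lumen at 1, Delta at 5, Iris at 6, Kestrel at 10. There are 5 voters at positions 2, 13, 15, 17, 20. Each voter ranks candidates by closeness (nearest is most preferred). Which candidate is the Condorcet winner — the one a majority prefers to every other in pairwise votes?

With single-peaked preferences on a line, the Condorcet winner is the candidate closest to the median voter.
The median voter (position 15) is closest to Kestrel at 10.
Check: Kestrel vs Lumen — voters closer to Kestrel: 4 of 5.

Kestrel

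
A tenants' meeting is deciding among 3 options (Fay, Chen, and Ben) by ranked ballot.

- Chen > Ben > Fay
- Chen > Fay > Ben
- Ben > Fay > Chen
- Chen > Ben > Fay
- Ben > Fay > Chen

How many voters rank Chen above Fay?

3

Ballots ranking Chen above Fay: 3.
Ballots ranking Fay above Chen: 2.
So 3 of 5 voters prefer Chen to Fay.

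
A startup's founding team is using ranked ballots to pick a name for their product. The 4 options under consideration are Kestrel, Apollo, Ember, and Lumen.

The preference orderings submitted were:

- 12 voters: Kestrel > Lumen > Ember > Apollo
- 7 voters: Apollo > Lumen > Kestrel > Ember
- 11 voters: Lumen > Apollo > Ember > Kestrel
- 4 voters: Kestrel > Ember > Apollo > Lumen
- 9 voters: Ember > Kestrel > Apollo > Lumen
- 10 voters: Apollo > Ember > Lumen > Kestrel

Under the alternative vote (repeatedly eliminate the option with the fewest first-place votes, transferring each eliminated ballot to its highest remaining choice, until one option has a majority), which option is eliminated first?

Round 1: Apollo 17, Kestrel 16, Lumen 11, Ember 9. Ember has the fewest and is eliminated.
Round 2: Kestrel 25, Apollo 17, Lumen 11. Lumen has the fewest and is eliminated.
Round 3: Apollo 28, Kestrel 25. Apollo has a majority.

Ember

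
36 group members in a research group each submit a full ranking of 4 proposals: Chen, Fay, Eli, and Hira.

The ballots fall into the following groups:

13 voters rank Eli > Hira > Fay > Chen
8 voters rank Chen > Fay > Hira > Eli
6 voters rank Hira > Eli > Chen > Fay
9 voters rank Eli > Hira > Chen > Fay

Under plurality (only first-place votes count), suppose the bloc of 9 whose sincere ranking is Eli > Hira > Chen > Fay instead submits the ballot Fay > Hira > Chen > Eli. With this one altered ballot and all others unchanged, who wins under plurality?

Eli

First-place totals with the altered ballot: Chen 8, Fay 9, Eli 13, Hira 6.
The winner is unchanged: still Eli.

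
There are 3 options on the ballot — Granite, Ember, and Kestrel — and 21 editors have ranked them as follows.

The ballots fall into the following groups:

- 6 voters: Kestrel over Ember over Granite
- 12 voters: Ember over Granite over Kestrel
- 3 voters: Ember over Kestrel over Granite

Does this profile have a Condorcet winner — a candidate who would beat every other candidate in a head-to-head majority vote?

Head-to-head results (21 voters total):
Granite vs Ember: Ember wins 21–0.
Granite vs Kestrel: Granite wins 12–9.
Ember vs Kestrel: Ember wins 15–6.
Ember beats each rival — Granite (21–0), Kestrel (15–6) — so Ember is the Condorcet winner.

Yes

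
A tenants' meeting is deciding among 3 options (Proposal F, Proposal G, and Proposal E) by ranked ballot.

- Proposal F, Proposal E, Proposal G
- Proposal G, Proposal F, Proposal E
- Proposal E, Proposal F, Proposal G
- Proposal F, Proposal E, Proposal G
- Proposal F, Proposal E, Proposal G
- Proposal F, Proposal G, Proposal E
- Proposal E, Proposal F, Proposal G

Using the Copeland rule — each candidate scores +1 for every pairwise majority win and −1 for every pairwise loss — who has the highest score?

Pairwise results:
  Proposal F vs Proposal G: Proposal F wins 6–1.
  Proposal F vs Proposal E: Proposal F wins 5–2.
  Proposal G vs Proposal E: Proposal E wins 5–2.
Copeland scores (wins − losses):
  Proposal F: 2 − 0 = 2
  Proposal G: 0 − 2 = -2
  Proposal E: 1 − 1 = 0
Proposal F has the best Copeland score.

Proposal F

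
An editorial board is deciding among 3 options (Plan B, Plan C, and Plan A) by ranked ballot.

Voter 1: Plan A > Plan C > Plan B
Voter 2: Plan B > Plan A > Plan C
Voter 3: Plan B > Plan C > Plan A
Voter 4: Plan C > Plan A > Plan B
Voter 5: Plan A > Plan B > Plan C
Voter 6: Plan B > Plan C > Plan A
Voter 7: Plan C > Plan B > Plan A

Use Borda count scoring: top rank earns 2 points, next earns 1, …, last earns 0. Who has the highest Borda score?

Plan B

Borda scores:
  Plan B: 0 + 2 + 2 + 0 + 1 + 2 + 1 = 8
  Plan C: 1 + 0 + 1 + 2 + 0 + 1 + 2 = 7
  Plan A: 2 + 1 + 0 + 1 + 2 + 0 + 0 = 6
Plan B has the highest total.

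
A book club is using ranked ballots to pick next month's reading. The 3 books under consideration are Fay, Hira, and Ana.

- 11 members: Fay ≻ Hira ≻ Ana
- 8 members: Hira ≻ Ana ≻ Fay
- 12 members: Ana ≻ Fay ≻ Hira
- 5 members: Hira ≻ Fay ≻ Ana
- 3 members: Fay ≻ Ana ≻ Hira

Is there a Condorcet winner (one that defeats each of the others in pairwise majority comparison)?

Head-to-head results (39 voters total):
Fay vs Hira: Fay wins 26–13.
Fay vs Ana: Ana wins 20–19.
Hira vs Ana: Hira wins 24–15.
No candidate beats all others: Fay beats Hira beats Ana beats Fay, a majority cycle.

No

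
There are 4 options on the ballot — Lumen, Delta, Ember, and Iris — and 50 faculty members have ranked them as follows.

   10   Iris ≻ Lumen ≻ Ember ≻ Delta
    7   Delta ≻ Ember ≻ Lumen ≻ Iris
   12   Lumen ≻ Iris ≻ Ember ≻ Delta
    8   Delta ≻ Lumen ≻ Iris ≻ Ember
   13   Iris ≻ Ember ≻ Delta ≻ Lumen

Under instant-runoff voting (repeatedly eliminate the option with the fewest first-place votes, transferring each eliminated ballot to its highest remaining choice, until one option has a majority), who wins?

Iris

Round 1: Iris 23, Delta 15, Lumen 12, Ember 0. Ember has the fewest and is eliminated.
Round 2: Iris 23, Delta 15, Lumen 12. Lumen has the fewest and is eliminated.
Round 3: Iris 35, Delta 15. Iris has a majority.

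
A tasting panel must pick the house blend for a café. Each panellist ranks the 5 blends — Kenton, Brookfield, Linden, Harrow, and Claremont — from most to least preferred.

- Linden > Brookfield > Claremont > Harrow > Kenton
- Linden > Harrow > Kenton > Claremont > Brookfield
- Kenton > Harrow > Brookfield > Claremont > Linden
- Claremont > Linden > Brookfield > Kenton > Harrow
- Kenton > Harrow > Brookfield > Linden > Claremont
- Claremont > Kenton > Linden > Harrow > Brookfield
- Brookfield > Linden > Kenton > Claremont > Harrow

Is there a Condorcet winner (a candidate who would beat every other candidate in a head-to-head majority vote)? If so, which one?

Head-to-head results (7 voters total):
Kenton vs Brookfield: Kenton wins 4–3.
Kenton vs Linden: Linden wins 4–3.
Kenton vs Harrow: Kenton wins 5–2.
Kenton vs Claremont: Kenton wins 4–3.
Brookfield vs Linden: Linden wins 4–3.
Brookfield vs Harrow: Harrow wins 4–3.
Brookfield vs Claremont: Brookfield wins 4–3.
Linden vs Harrow: Linden wins 5–2.
Linden vs Claremont: Linden wins 4–3.
Harrow vs Claremont: Claremont wins 4–3.
Linden beats each rival — Kenton (4–3), Brookfield (4–3), Harrow (5–2), Claremont (4–3) — so Linden is the Condorcet winner.

Linden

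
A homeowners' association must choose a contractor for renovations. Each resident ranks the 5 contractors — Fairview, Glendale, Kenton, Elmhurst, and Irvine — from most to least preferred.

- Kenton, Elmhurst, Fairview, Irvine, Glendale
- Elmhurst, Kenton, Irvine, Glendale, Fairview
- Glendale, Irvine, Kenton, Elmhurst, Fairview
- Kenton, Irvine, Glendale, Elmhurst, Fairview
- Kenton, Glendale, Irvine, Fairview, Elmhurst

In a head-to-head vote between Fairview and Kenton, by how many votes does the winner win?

Ballots ranking Fairview above Kenton: 0.
Ballots ranking Kenton above Fairview: 5.
Kenton wins 5–0, a margin of 5.

5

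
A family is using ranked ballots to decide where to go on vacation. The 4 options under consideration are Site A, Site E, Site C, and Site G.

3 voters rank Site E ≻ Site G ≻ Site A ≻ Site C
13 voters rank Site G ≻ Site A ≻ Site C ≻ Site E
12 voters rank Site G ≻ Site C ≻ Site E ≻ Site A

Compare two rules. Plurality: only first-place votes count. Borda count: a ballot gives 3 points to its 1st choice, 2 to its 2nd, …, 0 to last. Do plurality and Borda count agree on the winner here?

Plurality first-place counts: Site A 0, Site E 3, Site C 0, Site G 25 → Site G.
Borda totals: Site A 29, Site E 21, Site C 37, Site G 81 → Site G.
The two rules agree on Site G.

Yes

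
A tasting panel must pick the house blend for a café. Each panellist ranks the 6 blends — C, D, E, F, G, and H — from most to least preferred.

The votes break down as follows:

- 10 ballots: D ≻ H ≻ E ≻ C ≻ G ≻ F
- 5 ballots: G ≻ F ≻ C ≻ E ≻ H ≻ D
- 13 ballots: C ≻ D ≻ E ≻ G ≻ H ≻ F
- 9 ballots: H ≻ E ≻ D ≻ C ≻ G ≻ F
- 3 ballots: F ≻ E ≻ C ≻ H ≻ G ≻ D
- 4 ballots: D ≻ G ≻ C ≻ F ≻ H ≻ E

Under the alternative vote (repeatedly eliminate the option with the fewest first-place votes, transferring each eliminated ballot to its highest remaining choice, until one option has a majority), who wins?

Round 1: D 14, C 13, H 9, G 5, F 3, E 0. E has the fewest and is eliminated.
Round 2: D 14, C 13, H 9, G 5, F 3. F has the fewest and is eliminated.
Round 3: C 16, D 14, H 9, G 5. G has the fewest and is eliminated.
Round 4: C 21, D 14, H 9. H has the fewest and is eliminated.
Round 5: D 23, C 21. D has a majority.

D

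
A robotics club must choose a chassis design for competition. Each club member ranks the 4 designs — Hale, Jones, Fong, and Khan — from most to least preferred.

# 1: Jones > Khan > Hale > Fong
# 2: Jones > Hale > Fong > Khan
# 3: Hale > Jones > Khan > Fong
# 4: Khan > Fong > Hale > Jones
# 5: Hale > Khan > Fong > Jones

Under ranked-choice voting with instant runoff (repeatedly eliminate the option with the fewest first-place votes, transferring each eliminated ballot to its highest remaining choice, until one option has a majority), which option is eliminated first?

Fong

Round 1: Hale 2, Jones 2, Khan 1, Fong 0. Fong has the fewest and is eliminated.
Round 2: Hale 2, Jones 2, Khan 1. Khan has the fewest and is eliminated.
Round 3: Hale 3, Jones 2. Hale has a majority.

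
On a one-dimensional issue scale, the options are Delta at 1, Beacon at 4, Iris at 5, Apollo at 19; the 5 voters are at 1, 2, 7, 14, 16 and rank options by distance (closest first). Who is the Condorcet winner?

With single-peaked preferences on a line, the Condorcet winner is the candidate closest to the median voter.
The median voter (position 7) is closest to Iris at 5.
Check: Iris vs Apollo — voters closer to Iris: 3 of 5.

Iris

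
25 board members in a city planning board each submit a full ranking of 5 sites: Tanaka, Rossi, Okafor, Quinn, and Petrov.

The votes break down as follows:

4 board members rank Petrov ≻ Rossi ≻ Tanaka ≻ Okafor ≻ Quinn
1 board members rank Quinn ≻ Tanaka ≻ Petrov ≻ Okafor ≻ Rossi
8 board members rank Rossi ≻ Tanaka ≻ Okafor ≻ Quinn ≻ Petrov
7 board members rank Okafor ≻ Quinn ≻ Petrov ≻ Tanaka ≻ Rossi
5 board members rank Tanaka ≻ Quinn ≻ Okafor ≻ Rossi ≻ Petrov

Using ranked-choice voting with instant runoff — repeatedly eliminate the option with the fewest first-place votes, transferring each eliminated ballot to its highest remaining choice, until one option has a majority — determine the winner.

Round 1: Rossi 8, Okafor 7, Tanaka 5, Petrov 4, Quinn 1. Quinn has the fewest and is eliminated.
Round 2: Rossi 8, Okafor 7, Tanaka 6, Petrov 4. Petrov has the fewest and is eliminated.
Round 3: Rossi 12, Okafor 7, Tanaka 6. Tanaka has the fewest and is eliminated.
Round 4: Okafor 13, Rossi 12. Okafor has a majority.

Okafor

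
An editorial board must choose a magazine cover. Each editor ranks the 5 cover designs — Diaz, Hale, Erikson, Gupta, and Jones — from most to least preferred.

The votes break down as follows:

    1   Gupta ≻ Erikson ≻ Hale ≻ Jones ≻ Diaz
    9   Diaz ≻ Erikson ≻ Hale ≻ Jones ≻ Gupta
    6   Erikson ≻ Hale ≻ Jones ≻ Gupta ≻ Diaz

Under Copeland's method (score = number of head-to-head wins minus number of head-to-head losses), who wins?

Pairwise results:
  Diaz vs Hale: Diaz wins 9–7.
  Diaz vs Erikson: Diaz wins 9–7.
  Diaz vs Gupta: Diaz wins 9–7.
  Diaz vs Jones: Diaz wins 9–7.
  Hale vs Erikson: Erikson wins 16–0.
  Hale vs Gupta: Hale wins 15–1.
  Hale vs Jones: Hale wins 16–0.
  Erikson vs Gupta: Erikson wins 15–1.
  Erikson vs Jones: Erikson wins 16–0.
  Gupta vs Jones: Jones wins 15–1.
Copeland scores (wins − losses):
  Diaz: 4 − 0 = 4
  Hale: 2 − 2 = 0
  Erikson: 3 − 1 = 2
  Gupta: 0 − 4 = -4
  Jones: 1 − 3 = -2
Diaz has the best Copeland score.

Diaz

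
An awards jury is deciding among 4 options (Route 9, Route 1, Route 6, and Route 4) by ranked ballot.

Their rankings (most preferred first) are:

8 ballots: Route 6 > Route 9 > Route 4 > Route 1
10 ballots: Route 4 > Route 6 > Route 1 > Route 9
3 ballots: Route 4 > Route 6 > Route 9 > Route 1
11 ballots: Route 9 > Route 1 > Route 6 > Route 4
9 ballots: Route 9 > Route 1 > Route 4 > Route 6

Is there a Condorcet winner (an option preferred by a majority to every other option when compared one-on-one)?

No

Head-to-head results (41 voters total):
Route 9 vs Route 1: Route 9 wins 31–10.
Route 9 vs Route 6: Route 6 wins 21–20.
Route 9 vs Route 4: Route 9 wins 28–13.
Route 1 vs Route 6: Route 6 wins 21–20.
Route 1 vs Route 4: Route 4 wins 21–20.
Route 6 vs Route 4: Route 4 wins 22–19.
No candidate beats all others: Route 9 beats Route 4 beats Route 6 beats Route 9, a majority cycle.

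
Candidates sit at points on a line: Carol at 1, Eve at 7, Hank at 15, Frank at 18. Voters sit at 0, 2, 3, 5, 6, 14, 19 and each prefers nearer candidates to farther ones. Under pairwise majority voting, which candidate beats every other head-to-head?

Eve

With single-peaked preferences on a line, the Condorcet winner is the candidate closest to the median voter.
The median voter (position 5) is closest to Eve at 7.
Check: Eve vs Hank — voters closer to Eve: 5 of 7.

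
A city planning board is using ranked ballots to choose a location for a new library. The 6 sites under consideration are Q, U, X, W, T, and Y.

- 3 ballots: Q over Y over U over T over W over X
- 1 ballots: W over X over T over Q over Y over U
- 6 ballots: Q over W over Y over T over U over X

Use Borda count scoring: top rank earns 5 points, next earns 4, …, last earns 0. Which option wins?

Borda scores:
  Q: 3·5 + 2 + 6·5 = 47
  U: 3·3 + 0 + 6·1 = 15
  X: 3·0 + 4 + 6·0 = 4
  W: 3·1 + 5 + 6·4 = 32
  T: 3·2 + 3 + 6·2 = 21
  Y: 3·4 + 1 + 6·3 = 31
Q has the highest total.

Q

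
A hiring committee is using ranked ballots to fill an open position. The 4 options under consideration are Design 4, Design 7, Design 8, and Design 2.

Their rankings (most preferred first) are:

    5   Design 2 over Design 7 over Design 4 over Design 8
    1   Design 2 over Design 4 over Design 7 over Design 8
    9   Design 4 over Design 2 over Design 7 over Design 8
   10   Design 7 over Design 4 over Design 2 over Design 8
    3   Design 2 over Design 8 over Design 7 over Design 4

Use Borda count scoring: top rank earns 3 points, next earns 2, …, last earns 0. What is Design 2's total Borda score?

Borda scores:
  Design 4: 5·1 + 2 + 9·3 + 10·2 + 3·0 = 54
  Design 7: 5·2 + 1 + 9·1 + 10·3 + 3·1 = 53
  Design 8: 5·0 + 0 + 9·0 + 10·0 + 3·2 = 6
  Design 2: 5·3 + 3 + 9·2 + 10·1 + 3·3 = 55

55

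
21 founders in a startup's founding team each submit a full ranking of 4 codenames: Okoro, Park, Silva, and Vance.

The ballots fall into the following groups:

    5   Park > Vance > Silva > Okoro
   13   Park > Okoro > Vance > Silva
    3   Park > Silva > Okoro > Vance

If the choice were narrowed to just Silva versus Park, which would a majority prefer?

Park

Ballots ranking Silva above Park: 0.
Ballots ranking Park above Silva: 5+13+3 = 21.
Park wins the head-to-head, 21–0.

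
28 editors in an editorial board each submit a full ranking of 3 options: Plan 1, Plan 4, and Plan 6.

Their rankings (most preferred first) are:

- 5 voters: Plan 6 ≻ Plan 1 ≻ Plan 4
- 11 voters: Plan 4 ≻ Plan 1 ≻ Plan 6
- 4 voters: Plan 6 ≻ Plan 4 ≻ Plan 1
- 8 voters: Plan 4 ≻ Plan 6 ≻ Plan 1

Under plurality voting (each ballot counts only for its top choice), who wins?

First-place vote totals:
  Plan 1: 0
  Plan 4: 19
  Plan 6: 9
Plan 4 has the most first-place votes.

Plan 4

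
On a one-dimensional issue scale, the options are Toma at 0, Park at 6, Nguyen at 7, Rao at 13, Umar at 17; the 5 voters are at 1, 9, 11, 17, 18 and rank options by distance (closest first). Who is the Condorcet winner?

With single-peaked preferences on a line, the Condorcet winner is the candidate closest to the median voter.
The median voter (position 11) is closest to Rao at 13.
Check: Rao vs Toma — voters closer to Rao: 4 of 5.

Rao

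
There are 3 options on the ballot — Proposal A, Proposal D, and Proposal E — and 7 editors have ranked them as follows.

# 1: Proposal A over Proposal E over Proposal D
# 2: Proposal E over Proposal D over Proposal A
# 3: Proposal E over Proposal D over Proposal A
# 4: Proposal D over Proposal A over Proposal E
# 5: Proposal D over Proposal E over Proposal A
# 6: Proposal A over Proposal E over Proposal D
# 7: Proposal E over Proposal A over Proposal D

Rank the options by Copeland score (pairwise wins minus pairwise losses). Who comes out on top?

Proposal E

Pairwise results:
  Proposal A vs Proposal D: Proposal D wins 4–3.
  Proposal A vs Proposal E: Proposal E wins 4–3.
  Proposal D vs Proposal E: Proposal E wins 5–2.
Copeland scores (wins − losses):
  Proposal A: 0 − 2 = -2
  Proposal D: 1 − 1 = 0
  Proposal E: 2 − 0 = 2
Proposal E has the best Copeland score.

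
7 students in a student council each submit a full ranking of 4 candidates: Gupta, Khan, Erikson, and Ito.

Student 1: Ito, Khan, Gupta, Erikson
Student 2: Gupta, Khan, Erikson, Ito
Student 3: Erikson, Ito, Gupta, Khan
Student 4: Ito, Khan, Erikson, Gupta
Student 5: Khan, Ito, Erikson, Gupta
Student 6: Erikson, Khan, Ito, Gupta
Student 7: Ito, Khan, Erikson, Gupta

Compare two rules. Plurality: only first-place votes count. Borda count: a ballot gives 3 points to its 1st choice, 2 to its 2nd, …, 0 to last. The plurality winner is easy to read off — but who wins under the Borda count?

Plurality first-place counts: Gupta 1, Khan 1, Erikson 2, Ito 3 → Ito.
Borda totals: Gupta 5, Khan 13, Erikson 10, Ito 14 → Ito.

Ito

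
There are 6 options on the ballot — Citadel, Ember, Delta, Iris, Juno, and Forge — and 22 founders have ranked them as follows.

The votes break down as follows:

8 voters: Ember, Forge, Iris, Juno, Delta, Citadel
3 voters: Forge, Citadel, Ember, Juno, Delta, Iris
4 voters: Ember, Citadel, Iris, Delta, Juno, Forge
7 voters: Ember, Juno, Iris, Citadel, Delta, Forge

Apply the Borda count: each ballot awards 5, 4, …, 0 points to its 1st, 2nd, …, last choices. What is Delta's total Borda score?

Borda scores:
  Citadel: 8·0 + 3·4 + 4·4 + 7·2 = 42
  Ember: 8·5 + 3·3 + 4·5 + 7·5 = 104
  Delta: 8·1 + 3·1 + 4·2 + 7·1 = 26
  Iris: 8·3 + 3·0 + 4·3 + 7·3 = 57
  Juno: 8·2 + 3·2 + 4·1 + 7·4 = 54
  Forge: 8·4 + 3·5 + 4·0 + 7·0 = 47

26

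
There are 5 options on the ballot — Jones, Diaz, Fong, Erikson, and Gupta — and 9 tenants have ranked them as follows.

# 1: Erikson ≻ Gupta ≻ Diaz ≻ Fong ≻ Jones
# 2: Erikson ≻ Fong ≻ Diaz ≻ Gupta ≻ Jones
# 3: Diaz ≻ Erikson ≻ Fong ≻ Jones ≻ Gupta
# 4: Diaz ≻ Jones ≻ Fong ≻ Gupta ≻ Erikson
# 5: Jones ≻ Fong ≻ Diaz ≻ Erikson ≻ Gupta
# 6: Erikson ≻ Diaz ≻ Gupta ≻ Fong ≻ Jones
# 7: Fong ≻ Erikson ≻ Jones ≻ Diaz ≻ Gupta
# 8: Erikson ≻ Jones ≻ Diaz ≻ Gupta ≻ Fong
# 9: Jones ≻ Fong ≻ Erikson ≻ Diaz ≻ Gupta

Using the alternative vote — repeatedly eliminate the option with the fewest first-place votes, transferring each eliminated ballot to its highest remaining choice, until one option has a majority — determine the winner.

Round 1: Erikson 4, Jones 2, Diaz 2, Fong 1, Gupta 0. Gupta has the fewest and is eliminated.
Round 2: Erikson 4, Jones 2, Diaz 2, Fong 1. Fong has the fewest and is eliminated.
Round 3: Erikson 5, Jones 2, Diaz 2. Erikson has a majority.

Erikson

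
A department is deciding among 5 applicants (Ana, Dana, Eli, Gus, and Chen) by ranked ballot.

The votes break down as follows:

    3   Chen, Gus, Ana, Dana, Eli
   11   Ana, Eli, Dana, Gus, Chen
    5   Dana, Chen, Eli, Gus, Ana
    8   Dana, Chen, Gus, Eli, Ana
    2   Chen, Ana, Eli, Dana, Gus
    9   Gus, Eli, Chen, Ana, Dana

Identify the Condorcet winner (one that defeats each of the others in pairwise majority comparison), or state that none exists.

None — there is no Condorcet winner

Head-to-head results (38 voters total):
Ana vs Dana: Ana wins 25–13.
Ana vs Eli: Eli wins 22–16.
Ana vs Gus: Gus wins 25–13.
Ana vs Chen: Chen wins 27–11.
Dana vs Eli: Eli wins 22–16.
Dana vs Gus: Dana wins 26–12.
Dana vs Chen: Dana wins 24–14.
Eli vs Gus: Gus wins 20–18.
Eli vs Chen: Eli wins 20–18.
Gus vs Chen: Gus wins 20–18.
No candidate beats all others: Ana beats Dana beats Gus beats Ana, a majority cycle.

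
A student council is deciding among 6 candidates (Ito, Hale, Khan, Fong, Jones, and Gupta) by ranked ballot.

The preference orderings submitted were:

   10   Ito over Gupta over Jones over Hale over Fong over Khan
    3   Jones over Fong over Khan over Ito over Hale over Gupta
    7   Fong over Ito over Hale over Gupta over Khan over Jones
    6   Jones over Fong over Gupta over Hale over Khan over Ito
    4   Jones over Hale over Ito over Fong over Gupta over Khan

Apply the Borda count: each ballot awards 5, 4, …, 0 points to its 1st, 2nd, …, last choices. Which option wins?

Ito

Borda scores:
  Ito: 10·5 + 3·2 + 7·4 + 6·0 + 4·3 = 96
  Hale: 10·2 + 3·1 + 7·3 + 6·2 + 4·4 = 72
  Khan: 10·0 + 3·3 + 7·1 + 6·1 + 4·0 = 22
  Fong: 10·1 + 3·4 + 7·5 + 6·4 + 4·2 = 89
  Jones: 10·3 + 3·5 + 7·0 + 6·5 + 4·5 = 95
  Gupta: 10·4 + 3·0 + 7·2 + 6·3 + 4·1 = 76
Ito has the highest total.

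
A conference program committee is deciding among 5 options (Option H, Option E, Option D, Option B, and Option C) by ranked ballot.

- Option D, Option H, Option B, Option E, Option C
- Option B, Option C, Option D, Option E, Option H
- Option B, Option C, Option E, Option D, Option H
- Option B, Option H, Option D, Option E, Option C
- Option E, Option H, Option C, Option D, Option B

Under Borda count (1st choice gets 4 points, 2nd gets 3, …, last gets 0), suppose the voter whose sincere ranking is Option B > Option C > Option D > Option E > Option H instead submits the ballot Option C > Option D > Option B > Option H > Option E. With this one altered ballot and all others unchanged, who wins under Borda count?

Option B

Borda totals with the altered ballot: Option H 10, Option E 8, Option D 11, Option B 12, Option C 9.
The winner is unchanged: still Option B.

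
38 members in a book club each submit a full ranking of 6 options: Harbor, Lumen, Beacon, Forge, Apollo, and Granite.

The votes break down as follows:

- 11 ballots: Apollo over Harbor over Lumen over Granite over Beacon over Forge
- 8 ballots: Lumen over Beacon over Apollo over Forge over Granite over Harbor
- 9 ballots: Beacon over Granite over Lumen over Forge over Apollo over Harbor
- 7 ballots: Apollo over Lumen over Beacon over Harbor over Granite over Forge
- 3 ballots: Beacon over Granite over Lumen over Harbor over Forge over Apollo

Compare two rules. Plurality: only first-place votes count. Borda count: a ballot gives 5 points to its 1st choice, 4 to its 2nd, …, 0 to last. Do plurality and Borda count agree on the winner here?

Plurality first-place counts: Harbor 0, Lumen 8, Beacon 12, Forge 0, Apollo 18, Granite 0 → Apollo.
Borda totals: Harbor 64, Lumen 137, Beacon 124, Forge 37, Apollo 123, Granite 85 → Lumen.
The two rules disagree: plurality picks Apollo, Borda picks Lumen.

No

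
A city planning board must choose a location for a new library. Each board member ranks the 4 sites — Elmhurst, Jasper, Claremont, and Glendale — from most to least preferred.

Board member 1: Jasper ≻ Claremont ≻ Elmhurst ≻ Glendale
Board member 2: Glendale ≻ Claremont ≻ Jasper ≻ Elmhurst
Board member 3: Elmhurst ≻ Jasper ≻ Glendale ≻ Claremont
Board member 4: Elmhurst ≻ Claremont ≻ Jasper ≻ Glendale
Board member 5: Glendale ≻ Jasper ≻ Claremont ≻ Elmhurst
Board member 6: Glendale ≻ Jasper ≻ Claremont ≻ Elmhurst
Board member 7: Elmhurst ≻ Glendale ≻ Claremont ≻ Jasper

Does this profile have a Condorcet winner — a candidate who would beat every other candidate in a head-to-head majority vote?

No

Head-to-head results (7 voters total):
Elmhurst vs Jasper: Jasper wins 4–3.
Elmhurst vs Claremont: Claremont wins 4–3.
Elmhurst vs Glendale: Elmhurst wins 4–3.
Jasper vs Claremont: Jasper wins 4–3.
Jasper vs Glendale: Glendale wins 4–3.
Claremont vs Glendale: Glendale wins 5–2.
No candidate beats all others: Elmhurst beats Glendale beats Jasper beats Elmhurst, a majority cycle.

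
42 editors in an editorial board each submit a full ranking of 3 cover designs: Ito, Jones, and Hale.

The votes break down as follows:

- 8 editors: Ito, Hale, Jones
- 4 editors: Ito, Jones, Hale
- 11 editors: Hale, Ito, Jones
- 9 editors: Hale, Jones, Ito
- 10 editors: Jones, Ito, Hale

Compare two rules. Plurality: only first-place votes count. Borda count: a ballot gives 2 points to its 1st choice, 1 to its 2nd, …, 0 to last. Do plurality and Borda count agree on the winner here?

Plurality first-place counts: Ito 12, Jones 10, Hale 20 → Hale.
Borda totals: Ito 45, Jones 33, Hale 48 → Hale.
The two rules agree on Hale.

Yes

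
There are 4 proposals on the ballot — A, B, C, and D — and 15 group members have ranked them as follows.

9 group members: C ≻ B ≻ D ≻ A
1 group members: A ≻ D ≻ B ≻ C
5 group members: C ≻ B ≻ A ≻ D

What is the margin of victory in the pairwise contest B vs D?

Ballots ranking B above D: 9+5 = 14.
Ballots ranking D above B: 1.
B wins 14–1, a margin of 13.

13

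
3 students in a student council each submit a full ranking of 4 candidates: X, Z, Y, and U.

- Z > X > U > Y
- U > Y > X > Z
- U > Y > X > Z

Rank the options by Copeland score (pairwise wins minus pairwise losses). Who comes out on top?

U

Pairwise results:
  X vs Z: X wins 2–1.
  X vs Y: Y wins 2–1.
  X vs U: U wins 2–1.
  Z vs Y: Y wins 2–1.
  Z vs U: U wins 2–1.
  Y vs U: U wins 3–0.
Copeland scores (wins − losses):
  X: 1 − 2 = -1
  Z: 0 − 3 = -3
  Y: 2 − 1 = 1
  U: 3 − 0 = 3
U has the best Copeland score.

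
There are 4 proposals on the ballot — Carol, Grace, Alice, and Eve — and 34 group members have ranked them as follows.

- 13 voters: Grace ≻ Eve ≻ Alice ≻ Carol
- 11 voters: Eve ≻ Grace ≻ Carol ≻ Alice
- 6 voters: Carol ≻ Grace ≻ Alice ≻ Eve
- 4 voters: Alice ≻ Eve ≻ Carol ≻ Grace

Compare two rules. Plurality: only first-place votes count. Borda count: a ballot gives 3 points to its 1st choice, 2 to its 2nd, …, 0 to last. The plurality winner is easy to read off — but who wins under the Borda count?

Grace

Plurality first-place counts: Carol 6, Grace 13, Alice 4, Eve 11 → Grace.
Borda totals: Carol 33, Grace 73, Alice 31, Eve 67 → Grace.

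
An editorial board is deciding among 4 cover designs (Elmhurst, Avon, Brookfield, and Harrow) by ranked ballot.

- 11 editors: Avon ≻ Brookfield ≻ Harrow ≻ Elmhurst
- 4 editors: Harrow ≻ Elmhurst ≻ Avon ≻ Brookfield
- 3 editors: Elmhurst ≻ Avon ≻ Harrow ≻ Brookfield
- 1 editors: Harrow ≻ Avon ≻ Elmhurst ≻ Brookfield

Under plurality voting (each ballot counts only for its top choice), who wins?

First-place vote totals:
  Elmhurst: 3
  Avon: 11
  Brookfield: 0
  Harrow: 5
Avon has the most first-place votes.

Avon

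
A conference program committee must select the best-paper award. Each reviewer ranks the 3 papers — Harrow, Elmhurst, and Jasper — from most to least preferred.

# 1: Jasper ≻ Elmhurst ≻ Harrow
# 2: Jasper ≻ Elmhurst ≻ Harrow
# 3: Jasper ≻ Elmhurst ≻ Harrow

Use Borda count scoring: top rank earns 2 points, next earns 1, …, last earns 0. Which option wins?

Borda scores:
  Harrow: 0 + 0 + 0 = 0
  Elmhurst: 1 + 1 + 1 = 3
  Jasper: 2 + 2 + 2 = 6
Jasper has the highest total.

Jasper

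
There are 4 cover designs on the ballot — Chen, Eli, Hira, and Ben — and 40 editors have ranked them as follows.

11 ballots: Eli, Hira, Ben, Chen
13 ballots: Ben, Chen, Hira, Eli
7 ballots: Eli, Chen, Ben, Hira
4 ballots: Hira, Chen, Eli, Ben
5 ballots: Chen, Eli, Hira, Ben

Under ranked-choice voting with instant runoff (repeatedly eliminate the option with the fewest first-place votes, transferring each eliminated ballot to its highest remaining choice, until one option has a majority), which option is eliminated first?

Hira

Round 1: Eli 18, Ben 13, Chen 5, Hira 4. Hira has the fewest and is eliminated.
Round 2: Eli 18, Ben 13, Chen 9. Chen has the fewest and is eliminated.
Round 3: Eli 27, Ben 13. Eli has a majority.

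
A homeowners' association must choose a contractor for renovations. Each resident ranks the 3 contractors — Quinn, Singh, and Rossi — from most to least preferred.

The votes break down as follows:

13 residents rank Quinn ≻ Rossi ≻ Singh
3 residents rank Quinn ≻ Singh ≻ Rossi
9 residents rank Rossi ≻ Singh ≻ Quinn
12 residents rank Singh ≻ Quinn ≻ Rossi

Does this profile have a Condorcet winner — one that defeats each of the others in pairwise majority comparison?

Head-to-head results (37 voters total):
Quinn vs Singh: Singh wins 21–16.
Quinn vs Rossi: Quinn wins 28–9.
Singh vs Rossi: Rossi wins 22–15.
No candidate beats all others: Quinn beats Rossi beats Singh beats Quinn, a majority cycle.

No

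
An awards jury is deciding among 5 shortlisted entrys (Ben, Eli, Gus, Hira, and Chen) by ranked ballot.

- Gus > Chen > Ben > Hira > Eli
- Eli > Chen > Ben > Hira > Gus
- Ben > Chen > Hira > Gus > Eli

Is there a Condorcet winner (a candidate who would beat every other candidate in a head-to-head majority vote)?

Head-to-head results (3 voters total):
Ben vs Eli: Ben wins 2–1.
Ben vs Gus: Ben wins 2–1.
Ben vs Hira: Ben wins 3–0.
Ben vs Chen: Chen wins 2–1.
Eli vs Gus: Gus wins 2–1.
Eli vs Hira: Hira wins 2–1.
Eli vs Chen: Chen wins 2–1.
Gus vs Hira: Hira wins 2–1.
Gus vs Chen: Chen wins 2–1.
Hira vs Chen: Chen wins 3–0.
Chen beats each rival — Ben (2–1), Eli (2–1), Gus (2–1), Hira (3–0) — so Chen is the Condorcet winner.

Yes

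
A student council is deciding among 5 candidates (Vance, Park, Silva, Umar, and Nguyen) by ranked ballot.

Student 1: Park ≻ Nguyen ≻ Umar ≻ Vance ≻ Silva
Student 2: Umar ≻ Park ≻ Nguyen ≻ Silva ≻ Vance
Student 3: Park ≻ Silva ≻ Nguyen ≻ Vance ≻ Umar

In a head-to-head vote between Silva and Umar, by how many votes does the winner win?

1

Ballots ranking Silva above Umar: 1.
Ballots ranking Umar above Silva: 2.
Umar wins 2–1, a margin of 1.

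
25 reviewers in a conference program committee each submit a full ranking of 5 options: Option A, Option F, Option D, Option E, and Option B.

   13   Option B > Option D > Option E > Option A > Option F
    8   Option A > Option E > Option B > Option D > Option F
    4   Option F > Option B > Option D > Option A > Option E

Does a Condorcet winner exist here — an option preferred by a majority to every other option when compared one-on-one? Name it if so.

Option B

Head-to-head results (25 voters total):
Option A vs Option F: Option A wins 21–4.
Option A vs Option D: Option D wins 17–8.
Option A vs Option E: Option E wins 13–12.
Option A vs Option B: Option B wins 17–8.
Option F vs Option D: Option D wins 21–4.
Option F vs Option E: Option E wins 21–4.
Option F vs Option B: Option B wins 21–4.
Option D vs Option E: Option D wins 17–8.
Option D vs Option B: Option B wins 25–0.
Option E vs Option B: Option B wins 17–8.
Option B beats each rival — Option A (17–8), Option F (21–4), Option D (25–0), Option E (17–8) — so Option B is the Condorcet winner.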